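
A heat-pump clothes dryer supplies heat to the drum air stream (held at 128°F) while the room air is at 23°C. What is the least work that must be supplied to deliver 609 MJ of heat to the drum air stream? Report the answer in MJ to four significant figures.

56.58 MJ

In absolute terms T_C = 296.15 K and T_H = 326.48 K, so ΔT = 30.33 K.
The reversible limit is COP_HP = T_H/ΔT = 10.76, so W_min = Q_H/COP = Q_H·ΔT/T_H.
W_min = 609.0 × 30.33/326.48 = 56.58 MJ.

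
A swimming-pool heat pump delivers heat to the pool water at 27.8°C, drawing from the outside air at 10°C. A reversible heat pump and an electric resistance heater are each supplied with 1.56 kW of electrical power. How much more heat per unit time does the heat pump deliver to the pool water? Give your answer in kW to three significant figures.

In absolute terms T_C = 283.15 K and T_H = 300.95 K, so ΔT = 17.80 K.
COP_Carnot = T_H/ΔT = 300.95/17.80 = 16.91.
The heat pump delivers Q̇_H = COP × Ẇ = 26.38 kW; the resistance heater delivers Ẇ = 1.560 kW.
Extra = (COP − 1)·Ẇ = 24.82 kW.

24.8 kW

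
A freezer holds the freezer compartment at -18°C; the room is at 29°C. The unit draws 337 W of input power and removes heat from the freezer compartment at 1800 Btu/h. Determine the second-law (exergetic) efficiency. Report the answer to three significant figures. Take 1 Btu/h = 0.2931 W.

Converting, Q̇_C = 1800 Btu/h = 527.6 W, so COP_actual = Q̇_C/Ẇ = 527.6/337.0 = 1.566.
In absolute terms T_C = 255.15 K and T_H = 302.15 K, so ΔT = 47.00 K.
COP_Carnot = T_C/ΔT = 255.15/47.00 = 5.429.
η_II = COP_actual/COP_Carnot = 1.566/5.429 = 0.2884.

0.288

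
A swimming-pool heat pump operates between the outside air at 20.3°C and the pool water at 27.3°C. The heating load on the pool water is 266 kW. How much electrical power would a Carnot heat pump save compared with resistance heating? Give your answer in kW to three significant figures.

260 kW

In absolute terms T_C = 293.45 K and T_H = 300.45 K, so ΔT = 7.000 K.
COP_Carnot = T_H/ΔT = 300.45/7.000 = 42.92.
Resistance heating needs Ẇ_res = Q̇_H = 266.0 kW; the reversible heat pump needs only Ẇ_hp = Q̇_H/COP = 6.197 kW.
Saving = 266.0 − 6.197 = 259.8 kW.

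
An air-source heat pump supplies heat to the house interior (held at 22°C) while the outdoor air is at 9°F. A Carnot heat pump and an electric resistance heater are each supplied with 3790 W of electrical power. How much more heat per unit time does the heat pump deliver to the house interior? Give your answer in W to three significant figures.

28400 W

In absolute terms T_C = 260.37 K and T_H = 295.15 K, so ΔT = 34.78 K.
COP_Carnot = T_H/ΔT = 295.15/34.78 = 8.487.
The heat pump delivers Q̇_H = COP × Ẇ = 32160 W; the resistance heater delivers Ẇ = 3790 W.
Extra = (COP − 1)·Ẇ = 28370 W.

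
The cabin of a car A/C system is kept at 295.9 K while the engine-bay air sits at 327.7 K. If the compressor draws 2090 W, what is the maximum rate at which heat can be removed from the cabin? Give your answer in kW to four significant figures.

The reservoir spacing is ΔT = 327.7 − 295.9 = 31.80 K.
COP_Carnot = T_C/ΔT = 295.90/31.80 = 9.305.
Q̇_max = COP_Carnot × Ẇ = 9.305 × 2090 W = 19450 W = 19.45 kW.

19.45 kW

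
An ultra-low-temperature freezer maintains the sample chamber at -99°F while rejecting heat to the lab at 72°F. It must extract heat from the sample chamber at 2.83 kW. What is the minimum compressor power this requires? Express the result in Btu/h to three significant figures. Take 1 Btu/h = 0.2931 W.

In absolute terms T_C = 200.37 K and T_H = 295.37 K, so ΔT = 95.00 K.
COP_Carnot = T_C/ΔT = 200.37/95.00 = 2.109.
Ẇ_min = Q̇/COP_Carnot = 2.830/2.109 = 1.342 kW = 4578 Btu/h.

4580 Btu/h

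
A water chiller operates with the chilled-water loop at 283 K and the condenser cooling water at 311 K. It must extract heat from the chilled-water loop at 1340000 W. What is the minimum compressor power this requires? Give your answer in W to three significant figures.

The reservoir spacing is ΔT = 311 − 283 = 28.00 K.
COP_Carnot = T_C/ΔT = 283.00/28.00 = 10.11.
Ẇ_min = Q̇/COP_Carnot = 1340000/10.11 = 132600 W.

133000 W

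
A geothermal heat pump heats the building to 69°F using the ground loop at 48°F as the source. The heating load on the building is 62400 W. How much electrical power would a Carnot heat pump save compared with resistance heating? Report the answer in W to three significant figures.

In absolute terms T_C = 282.04 K and T_H = 293.71 K, so ΔT = 11.67 K.
COP_Carnot = T_H/ΔT = 293.71/11.67 = 25.17.
Resistance heating needs Ẇ_res = Q̇_H = 62400 W; the reversible heat pump needs only Ẇ_hp = Q̇_H/COP = 2479 W.
Saving = 62400 − 2479 = 59920 W.

59900 W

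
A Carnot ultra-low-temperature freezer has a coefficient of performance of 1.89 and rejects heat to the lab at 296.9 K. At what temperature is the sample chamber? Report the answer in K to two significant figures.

For a Carnot refrigerator COP_R = T_C/(T_H − T_C), so T_C = COP·T_H/(1 + COP).
With T_H = 296.90 K, T_C = 1.89 × 296.90/2.890 = 194.17 K.

190 K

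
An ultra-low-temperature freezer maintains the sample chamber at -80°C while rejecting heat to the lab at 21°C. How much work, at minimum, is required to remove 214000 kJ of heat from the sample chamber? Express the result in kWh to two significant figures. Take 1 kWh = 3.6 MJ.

In absolute terms T_C = 193.15 K and T_H = 294.15 K, so ΔT = 101.0 K.
The reversible limit is COP_R = T_C/ΔT = 1.912, so W_min = Q_C/COP = Q_C·ΔT/T_C.
W_min = 214000 × 101.0/193.15 = 111900 kJ = 31.08 kWh.

31 kWh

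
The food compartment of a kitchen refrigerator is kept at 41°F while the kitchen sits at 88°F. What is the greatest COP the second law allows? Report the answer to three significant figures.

In absolute terms T_C = 278.15 K and T_H = 304.26 K, so ΔT = 26.11 K.
For a reversible cycle, COP_Carnot = T_C/ΔT = 278.15/26.11 = 10.65.

10.7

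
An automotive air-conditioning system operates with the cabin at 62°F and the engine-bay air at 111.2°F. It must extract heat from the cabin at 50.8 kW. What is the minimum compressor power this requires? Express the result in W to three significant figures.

In absolute terms T_C = 289.82 K and T_H = 317.15 K, so ΔT = 27.33 K.
COP_Carnot = T_C/ΔT = 289.82/27.33 = 10.60.
Ẇ_min = Q̇/COP_Carnot = 50.80/10.60 = 4.791 kW = 4791 W.

4790 W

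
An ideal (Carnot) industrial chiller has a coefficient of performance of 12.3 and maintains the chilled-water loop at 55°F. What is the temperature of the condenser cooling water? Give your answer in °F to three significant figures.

COP_R = T_C/(T_H − T_C) gives T_H − T_C = T_C/COP.
With T_C = 285.93 K, T_H = 285.93 × (1 + 1/12.3) = 309.17 K.
Converting, 309.17 K = 96.84°F.

96.8 °F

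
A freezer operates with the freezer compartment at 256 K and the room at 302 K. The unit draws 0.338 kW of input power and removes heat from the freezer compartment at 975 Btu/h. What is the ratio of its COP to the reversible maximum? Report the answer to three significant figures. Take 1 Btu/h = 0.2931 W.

Converting, Q̇_C = 975.0 Btu/h = 0.2858 kW, so COP_actual = Q̇_C/Ẇ = 0.2858/0.3380 = 0.8455.
The reservoir spacing is ΔT = 302 − 256 = 46.00 K.
COP_Carnot = T_C/ΔT = 256.00/46.00 = 5.565.
η_II = COP_actual/COP_Carnot = 0.8455/5.565 = 0.1519.

0.152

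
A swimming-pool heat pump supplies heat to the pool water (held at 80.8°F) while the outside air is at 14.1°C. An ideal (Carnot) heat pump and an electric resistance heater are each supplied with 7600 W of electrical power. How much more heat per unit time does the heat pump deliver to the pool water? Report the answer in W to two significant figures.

In absolute terms T_C = 287.25 K and T_H = 300.26 K, so ΔT = 13.01 K.
COP_Carnot = T_H/ΔT = 300.26/13.01 = 23.08.
The heat pump delivers Q̇_H = COP × Ẇ = 175400 W; the resistance heater delivers Ẇ = 7600 W.
Extra = (COP − 1)·Ẇ = 167800 W.

170000 W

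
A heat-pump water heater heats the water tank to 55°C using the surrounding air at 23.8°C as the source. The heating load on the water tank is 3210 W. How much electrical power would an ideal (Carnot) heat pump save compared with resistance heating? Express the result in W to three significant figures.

2900 W

In absolute terms T_C = 296.95 K and T_H = 328.15 K, so ΔT = 31.20 K.
COP_Carnot = T_H/ΔT = 328.15/31.20 = 10.52.
Resistance heating needs Ẇ_res = Q̇_H = 3210 W; the reversible heat pump needs only Ẇ_hp = Q̇_H/COP = 305.2 W.
Saving = 3210 − 305.2 = 2905 W.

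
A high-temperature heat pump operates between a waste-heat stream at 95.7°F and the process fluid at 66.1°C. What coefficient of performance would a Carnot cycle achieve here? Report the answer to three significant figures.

11.0

In absolute terms T_C = 308.54 K and T_H = 339.25 K, so ΔT = 30.71 K.
For a reversible cycle, COP_Carnot = T_H/ΔT = 339.25/30.71 = 11.05.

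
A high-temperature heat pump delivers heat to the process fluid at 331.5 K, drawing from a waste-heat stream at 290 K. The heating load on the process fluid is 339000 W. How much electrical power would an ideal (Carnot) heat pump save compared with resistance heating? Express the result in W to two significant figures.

300000 W

The reservoir spacing is ΔT = 331.5 − 290 = 41.50 K.
COP_Carnot = T_H/ΔT = 331.50/41.50 = 7.988.
Resistance heating needs Ẇ_res = Q̇_H = 339000 W; the reversible heat pump needs only Ẇ_hp = Q̇_H/COP = 42440 W.
Saving = 339000 − 42440 = 296600 W.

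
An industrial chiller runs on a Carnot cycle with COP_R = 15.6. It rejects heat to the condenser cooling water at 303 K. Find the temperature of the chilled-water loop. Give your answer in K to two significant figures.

For a Carnot refrigerator COP_R = T_C/(T_H − T_C), so T_C = COP·T_H/(1 + COP).
With T_H = 303.00 K, T_C = 15.6 × 303.00/16.60 = 284.75 K.

280 K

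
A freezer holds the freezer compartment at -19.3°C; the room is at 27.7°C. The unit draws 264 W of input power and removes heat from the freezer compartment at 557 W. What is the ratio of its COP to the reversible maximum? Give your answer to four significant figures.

0.3906

COP_actual = Q̇_C/Ẇ = 557.0/264.0 = 2.110.
In absolute terms T_C = 253.85 K and T_H = 300.85 K, so ΔT = 47.00 K.
COP_Carnot = T_C/ΔT = 253.85/47.00 = 5.401.
η_II = COP_actual/COP_Carnot = 2.110/5.401 = 0.3906.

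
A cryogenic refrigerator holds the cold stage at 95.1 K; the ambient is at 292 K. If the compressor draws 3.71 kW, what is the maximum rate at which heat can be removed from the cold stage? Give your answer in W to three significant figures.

The reservoir spacing is ΔT = 292 − 95.1 = 196.9 K.
COP_Carnot = T_C/ΔT = 95.10/196.9 = 0.4830.
Q̇_max = COP_Carnot × Ẇ = 0.4830 × 3.710 kW = 1.792 kW = 1792 W.

1790 W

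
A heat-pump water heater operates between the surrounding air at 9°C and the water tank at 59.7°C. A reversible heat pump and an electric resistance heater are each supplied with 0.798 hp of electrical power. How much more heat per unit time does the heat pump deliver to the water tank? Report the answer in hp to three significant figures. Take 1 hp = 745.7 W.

4.44 hp

In absolute terms T_C = 282.15 K and T_H = 332.85 K, so ΔT = 50.70 K.
COP_Carnot = T_H/ΔT = 332.85/50.70 = 6.565.
The heat pump delivers Q̇_H = COP × Ẇ = 5.239 hp; the resistance heater delivers Ẇ = 0.7980 hp.
Extra = (COP − 1)·Ẇ = 4.441 hp.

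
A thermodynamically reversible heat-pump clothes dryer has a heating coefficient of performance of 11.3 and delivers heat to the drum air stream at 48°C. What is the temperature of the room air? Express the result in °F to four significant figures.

67.24 °F

COP_HP = T_H/(T_H − T_C) gives T_H − T_C = T_H/COP.
With T_H = 321.15 K, T_C = 321.15 × (1 − 1/11.3) = 292.73 K.
Converting, 292.73 K = 67.24°F.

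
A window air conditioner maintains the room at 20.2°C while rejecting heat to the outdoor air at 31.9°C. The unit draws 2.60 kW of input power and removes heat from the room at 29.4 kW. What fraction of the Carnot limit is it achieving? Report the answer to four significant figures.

0.4510

COP_actual = Q̇_C/Ẇ = 29.40/2.600 = 11.31.
In absolute terms T_C = 293.35 K and T_H = 305.05 K, so ΔT = 11.70 K.
COP_Carnot = T_C/ΔT = 293.35/11.70 = 25.07.
η_II = COP_actual/COP_Carnot = 11.31/25.07 = 0.4510.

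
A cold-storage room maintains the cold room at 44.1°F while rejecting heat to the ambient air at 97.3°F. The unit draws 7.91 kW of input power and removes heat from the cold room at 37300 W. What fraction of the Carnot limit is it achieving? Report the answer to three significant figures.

Converting, Q̇_C = 37300 W = 37.30 kW, so COP_actual = Q̇_C/Ẇ = 37.30/7.910 = 4.716.
In absolute terms T_C = 279.87 K and T_H = 309.43 K, so ΔT = 29.56 K.
COP_Carnot = T_C/ΔT = 279.87/29.56 = 9.469.
η_II = COP_actual/COP_Carnot = 4.716/9.469 = 0.4980.

0.498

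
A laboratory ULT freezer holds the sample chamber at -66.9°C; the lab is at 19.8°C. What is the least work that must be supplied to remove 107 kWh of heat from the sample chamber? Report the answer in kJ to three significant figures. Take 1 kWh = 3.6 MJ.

162000 kJ

In absolute terms T_C = 206.25 K and T_H = 292.95 K, so ΔT = 86.70 K.
The reversible limit is COP_R = T_C/ΔT = 2.379, so W_min = Q_C/COP = Q_C·ΔT/T_C.
W_min = 107.0 × 86.70/206.25 = 44.98 kWh = 161900 kJ.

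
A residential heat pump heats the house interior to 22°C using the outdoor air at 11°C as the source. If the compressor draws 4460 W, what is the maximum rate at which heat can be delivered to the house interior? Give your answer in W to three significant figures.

In absolute terms T_C = 284.15 K and T_H = 295.15 K, so ΔT = 11.00 K.
COP_Carnot = T_H/ΔT = 295.15/11.00 = 26.83.
Q̇_max = COP_Carnot × Ẇ = 26.83 × 4460 W = 119700 W.

120000 W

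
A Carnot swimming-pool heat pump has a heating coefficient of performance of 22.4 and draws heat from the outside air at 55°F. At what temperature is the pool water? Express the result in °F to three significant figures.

79.1 °F

COP_HP = T_H/(T_H − T_C) rearranges to T_H = COP·T_C/(COP − 1).
With T_C = 285.93 K, T_H = 22.4 × 285.93/21.40 = 299.29 K.
Converting, 299.29 K = 79.05°F.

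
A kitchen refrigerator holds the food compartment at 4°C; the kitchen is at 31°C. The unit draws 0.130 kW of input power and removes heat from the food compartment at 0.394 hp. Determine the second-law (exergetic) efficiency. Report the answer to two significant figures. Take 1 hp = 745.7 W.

0.22

Converting, Q̇_C = 0.3940 hp = 0.2938 kW, so COP_actual = Q̇_C/Ẇ = 0.2938/0.1300 = 2.260.
In absolute terms T_C = 277.15 K and T_H = 304.15 K, so ΔT = 27.00 K.
COP_Carnot = T_C/ΔT = 277.15/27.00 = 10.26.
η_II = COP_actual/COP_Carnot = 2.260/10.26 = 0.2202.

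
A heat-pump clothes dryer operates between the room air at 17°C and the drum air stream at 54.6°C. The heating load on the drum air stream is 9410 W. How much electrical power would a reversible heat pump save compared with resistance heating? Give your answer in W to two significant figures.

In absolute terms T_C = 290.15 K and T_H = 327.75 K, so ΔT = 37.60 K.
COP_Carnot = T_H/ΔT = 327.75/37.60 = 8.717.
Resistance heating needs Ẇ_res = Q̇_H = 9410 W; the reversible heat pump needs only Ẇ_hp = Q̇_H/COP = 1080 W.
Saving = 9410 − 1080 = 8330 W.

8300 W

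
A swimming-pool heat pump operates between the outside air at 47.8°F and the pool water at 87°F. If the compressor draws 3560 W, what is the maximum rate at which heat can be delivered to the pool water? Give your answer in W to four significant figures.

In absolute terms T_C = 281.93 K and T_H = 303.71 K, so ΔT = 21.78 K.
COP_Carnot = T_H/ΔT = 303.71/21.78 = 13.95.
Q̇_max = COP_Carnot × Ẇ = 13.95 × 3560 W = 49650 W.

49650 W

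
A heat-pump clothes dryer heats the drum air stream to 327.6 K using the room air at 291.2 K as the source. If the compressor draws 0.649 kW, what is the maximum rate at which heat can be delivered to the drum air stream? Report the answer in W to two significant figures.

The reservoir spacing is ΔT = 327.6 − 291.2 = 36.40 K.
COP_Carnot = T_H/ΔT = 327.60/36.40 = 9.000.
Q̇_max = COP_Carnot × Ẇ = 9.000 × 0.6490 kW = 5.841 kW = 5841 W.

5800 W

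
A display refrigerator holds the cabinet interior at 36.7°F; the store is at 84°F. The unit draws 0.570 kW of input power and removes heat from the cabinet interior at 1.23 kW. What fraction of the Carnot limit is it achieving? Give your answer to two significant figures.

0.21

COP_actual = Q̇_C/Ẇ = 1.230/0.5700 = 2.158.
In absolute terms T_C = 275.76 K and T_H = 302.04 K, so ΔT = 26.28 K.
COP_Carnot = T_C/ΔT = 275.76/26.28 = 10.49.
η_II = COP_actual/COP_Carnot = 2.158/10.49 = 0.2056.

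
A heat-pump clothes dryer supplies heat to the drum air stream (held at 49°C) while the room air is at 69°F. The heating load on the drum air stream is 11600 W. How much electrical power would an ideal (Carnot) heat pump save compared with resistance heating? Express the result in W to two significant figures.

In absolute terms T_C = 293.71 K and T_H = 322.15 K, so ΔT = 28.44 K.
COP_Carnot = T_H/ΔT = 322.15/28.44 = 11.33.
Resistance heating needs Ẇ_res = Q̇_H = 11600 W; the reversible heat pump needs only Ẇ_hp = Q̇_H/COP = 1024 W.
Saving = 11600 − 1024 = 10580 W.

11000 W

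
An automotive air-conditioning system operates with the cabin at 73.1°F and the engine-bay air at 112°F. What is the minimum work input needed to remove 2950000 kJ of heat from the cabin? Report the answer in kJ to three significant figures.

215000 kJ

In absolute terms T_C = 295.98 K and T_H = 317.59 K, so ΔT = 21.61 K.
The reversible limit is COP_R = T_C/ΔT = 13.70, so W_min = Q_C/COP = Q_C·ΔT/T_C.
W_min = 2950000 × 21.61/295.98 = 215400 kJ.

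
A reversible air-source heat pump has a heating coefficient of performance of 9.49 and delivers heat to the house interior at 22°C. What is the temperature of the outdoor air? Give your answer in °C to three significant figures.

COP_HP = T_H/(T_H − T_C) gives T_H − T_C = T_H/COP.
With T_H = 295.15 K, T_C = 295.15 × (1 − 1/9.49) = 264.05 K.
Converting, 264.05 K = -9.10°C.

-9.10 °C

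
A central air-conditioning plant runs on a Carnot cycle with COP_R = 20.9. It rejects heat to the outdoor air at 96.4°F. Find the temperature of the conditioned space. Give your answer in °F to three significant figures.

For a Carnot refrigerator COP_R = T_C/(T_H − T_C), so T_C = COP·T_H/(1 + COP).
With T_H = 308.93 K, T_C = 20.9 × 308.93/21.90 = 294.82 K.
Converting, 294.82 K = 71.01°F.

71.0 °F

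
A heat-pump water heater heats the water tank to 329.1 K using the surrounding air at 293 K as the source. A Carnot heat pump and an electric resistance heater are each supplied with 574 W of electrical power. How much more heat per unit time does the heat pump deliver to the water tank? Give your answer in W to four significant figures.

The reservoir spacing is ΔT = 329.1 − 293 = 36.10 K.
COP_Carnot = T_H/ΔT = 329.10/36.10 = 9.116.
The heat pump delivers Q̇_H = COP × Ẇ = 5233 W; the resistance heater delivers Ẇ = 574.0 W.
Extra = (COP − 1)·Ẇ = 4659 W.

4659 W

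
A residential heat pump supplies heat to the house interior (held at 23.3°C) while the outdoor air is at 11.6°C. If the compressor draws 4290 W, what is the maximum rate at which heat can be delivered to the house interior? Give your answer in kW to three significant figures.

109 kW

In absolute terms T_C = 284.75 K and T_H = 296.45 K, so ΔT = 11.70 K.
COP_Carnot = T_H/ΔT = 296.45/11.70 = 25.34.
Q̇_max = COP_Carnot × Ẇ = 25.34 × 4290 W = 108700 W = 108.7 kW.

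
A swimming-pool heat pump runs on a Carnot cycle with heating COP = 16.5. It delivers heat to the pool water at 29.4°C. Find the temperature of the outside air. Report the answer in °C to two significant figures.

COP_HP = T_H/(T_H − T_C) gives T_H − T_C = T_H/COP.
With T_H = 302.55 K, T_C = 302.55 × (1 − 1/16.5) = 284.21 K.
Converting, 284.21 K = 11.06°C.

11 °C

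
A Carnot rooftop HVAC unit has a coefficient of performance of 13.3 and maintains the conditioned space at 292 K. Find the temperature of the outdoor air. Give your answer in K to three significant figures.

COP_R = T_C/(T_H − T_C) gives T_H − T_C = T_C/COP.
With T_C = 292.00 K, T_H = 292.00 × (1 + 1/13.3) = 313.95 K.

314 K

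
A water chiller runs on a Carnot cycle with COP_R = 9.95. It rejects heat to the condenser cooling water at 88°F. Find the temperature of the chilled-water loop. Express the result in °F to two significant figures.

38 °F

For a Carnot refrigerator COP_R = T_C/(T_H − T_C), so T_C = COP·T_H/(1 + COP).
With T_H = 304.26 K, T_C = 9.95 × 304.26/10.95 = 276.47 K.
Converting, 276.47 K = 37.98°F.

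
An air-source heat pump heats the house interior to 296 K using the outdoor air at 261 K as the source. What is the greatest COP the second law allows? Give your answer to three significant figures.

The reservoir spacing is ΔT = 296 − 261 = 35.00 K.
For a reversible cycle, COP_Carnot = T_H/ΔT = 296.00/35.00 = 8.457.

8.46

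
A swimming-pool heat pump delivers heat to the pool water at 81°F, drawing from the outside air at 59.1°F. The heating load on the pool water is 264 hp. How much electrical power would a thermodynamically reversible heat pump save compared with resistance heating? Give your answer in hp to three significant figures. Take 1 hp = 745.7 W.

253 hp

In absolute terms T_C = 288.21 K and T_H = 300.37 K, so ΔT = 12.17 K.
COP_Carnot = T_H/ΔT = 300.37/12.17 = 24.69.
Resistance heating needs Ẇ_res = Q̇_H = 264.0 hp; the reversible heat pump needs only Ẇ_hp = Q̇_H/COP = 10.69 hp.
Saving = 264.0 − 10.69 = 253.3 hp.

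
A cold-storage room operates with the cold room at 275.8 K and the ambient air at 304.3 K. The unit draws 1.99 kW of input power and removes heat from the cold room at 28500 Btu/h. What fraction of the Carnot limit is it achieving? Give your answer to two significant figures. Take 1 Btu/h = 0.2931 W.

Converting, Q̇_C = 28500 Btu/h = 8.353 kW, so COP_actual = Q̇_C/Ẇ = 8.353/1.990 = 4.198.
The reservoir spacing is ΔT = 304.3 − 275.8 = 28.50 K.
COP_Carnot = T_C/ΔT = 275.80/28.50 = 9.677.
η_II = COP_actual/COP_Carnot = 4.198/9.677 = 0.4338.

0.43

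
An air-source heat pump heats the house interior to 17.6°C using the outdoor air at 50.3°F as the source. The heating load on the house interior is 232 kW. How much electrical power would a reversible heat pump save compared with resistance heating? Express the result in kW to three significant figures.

In absolute terms T_C = 283.32 K and T_H = 290.75 K, so ΔT = 7.433 K.
COP_Carnot = T_H/ΔT = 290.75/7.433 = 39.11.
Resistance heating needs Ẇ_res = Q̇_H = 232.0 kW; the reversible heat pump needs only Ẇ_hp = Q̇_H/COP = 5.931 kW.
Saving = 232.0 − 5.931 = 226.1 kW.

226 kW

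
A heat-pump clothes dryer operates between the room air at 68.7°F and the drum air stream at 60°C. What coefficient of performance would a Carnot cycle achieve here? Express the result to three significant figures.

In absolute terms T_C = 293.54 K and T_H = 333.15 K, so ΔT = 39.61 K.
For a reversible cycle, COP_Carnot = T_H/ΔT = 333.15/39.61 = 8.411.

8.41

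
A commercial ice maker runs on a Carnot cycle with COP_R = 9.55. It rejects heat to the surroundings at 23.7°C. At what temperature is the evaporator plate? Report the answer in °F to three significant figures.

24.0 °F

For a Carnot refrigerator COP_R = T_C/(T_H − T_C), so T_C = COP·T_H/(1 + COP).
With T_H = 296.85 K, T_C = 9.55 × 296.85/10.55 = 268.71 K.
Converting, 268.71 K = 24.01°F.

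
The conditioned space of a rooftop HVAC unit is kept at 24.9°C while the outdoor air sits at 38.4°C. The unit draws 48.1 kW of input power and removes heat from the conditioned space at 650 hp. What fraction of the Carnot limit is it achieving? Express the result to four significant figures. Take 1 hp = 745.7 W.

0.4564

Converting, Q̇_C = 650.0 hp = 484.7 kW, so COP_actual = Q̇_C/Ẇ = 484.7/48.10 = 10.08.
In absolute terms T_C = 298.05 K and T_H = 311.55 K, so ΔT = 13.50 K.
COP_Carnot = T_C/ΔT = 298.05/13.50 = 22.08.
η_II = COP_actual/COP_Carnot = 10.08/22.08 = 0.4564.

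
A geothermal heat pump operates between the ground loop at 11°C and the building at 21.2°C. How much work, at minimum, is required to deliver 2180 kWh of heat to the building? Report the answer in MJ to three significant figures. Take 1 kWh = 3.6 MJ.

272 MJ

In absolute terms T_C = 284.15 K and T_H = 294.35 K, so ΔT = 10.20 K.
The reversible limit is COP_HP = T_H/ΔT = 28.86, so W_min = Q_H/COP = Q_H·ΔT/T_H.
W_min = 2180 × 10.20/294.35 = 75.54 kWh = 272.0 MJ.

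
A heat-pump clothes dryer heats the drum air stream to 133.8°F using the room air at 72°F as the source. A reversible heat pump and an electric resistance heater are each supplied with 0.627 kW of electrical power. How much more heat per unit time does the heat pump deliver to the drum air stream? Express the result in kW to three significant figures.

5.39 kW

In absolute terms T_C = 295.37 K and T_H = 329.71 K, so ΔT = 34.33 K.
COP_Carnot = T_H/ΔT = 329.71/34.33 = 9.603.
The heat pump delivers Q̇_H = COP × Ẇ = 6.021 kW; the resistance heater delivers Ẇ = 0.6270 kW.
Extra = (COP − 1)·Ẇ = 5.394 kW.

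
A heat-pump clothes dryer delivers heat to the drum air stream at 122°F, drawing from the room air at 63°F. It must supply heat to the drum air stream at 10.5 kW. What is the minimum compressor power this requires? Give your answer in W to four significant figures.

In absolute terms T_C = 290.37 K and T_H = 323.15 K, so ΔT = 32.78 K.
COP_Carnot = T_H/ΔT = 323.15/32.78 = 9.859.
Ẇ_min = Q̇/COP_Carnot = 10.50/9.859 = 1.065 kW = 1065 W.

1065 W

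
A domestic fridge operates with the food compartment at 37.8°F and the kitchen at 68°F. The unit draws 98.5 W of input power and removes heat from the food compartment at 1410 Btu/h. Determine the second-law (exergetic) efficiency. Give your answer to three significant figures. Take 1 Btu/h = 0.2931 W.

Converting, Q̇_C = 1410 Btu/h = 413.3 W, so COP_actual = Q̇_C/Ẇ = 413.3/98.50 = 4.196.
In absolute terms T_C = 276.37 K and T_H = 293.15 K, so ΔT = 16.78 K.
COP_Carnot = T_C/ΔT = 276.37/16.78 = 16.47.
η_II = COP_actual/COP_Carnot = 4.196/16.47 = 0.2547.

0.255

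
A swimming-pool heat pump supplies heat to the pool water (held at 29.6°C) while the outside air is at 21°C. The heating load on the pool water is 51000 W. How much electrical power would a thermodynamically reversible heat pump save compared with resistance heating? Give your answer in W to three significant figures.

In absolute terms T_C = 294.15 K and T_H = 302.75 K, so ΔT = 8.600 K.
COP_Carnot = T_H/ΔT = 302.75/8.600 = 35.20.
Resistance heating needs Ẇ_res = Q̇_H = 51000 W; the reversible heat pump needs only Ẇ_hp = Q̇_H/COP = 1449 W.
Saving = 51000 − 1449 = 49550 W.

49600 W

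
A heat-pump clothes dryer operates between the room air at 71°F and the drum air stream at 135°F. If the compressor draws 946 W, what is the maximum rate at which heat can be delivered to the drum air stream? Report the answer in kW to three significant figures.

8.79 kW

In absolute terms T_C = 294.82 K and T_H = 330.37 K, so ΔT = 35.56 K.
COP_Carnot = T_H/ΔT = 330.37/35.56 = 9.292.
Q̇_max = COP_Carnot × Ẇ = 9.292 × 946.0 W = 8790 W = 8.790 kW.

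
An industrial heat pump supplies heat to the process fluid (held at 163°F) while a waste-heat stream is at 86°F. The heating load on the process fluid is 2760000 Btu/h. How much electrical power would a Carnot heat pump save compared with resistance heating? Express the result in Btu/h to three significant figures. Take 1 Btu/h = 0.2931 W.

In absolute terms T_C = 303.15 K and T_H = 345.93 K, so ΔT = 42.78 K.
COP_Carnot = T_H/ΔT = 345.93/42.78 = 8.087.
Resistance heating needs Ẇ_res = Q̇_H = 2760000 Btu/h; the reversible heat pump needs only Ẇ_hp = Q̇_H/COP = 341300 Btu/h.
Saving = 2760000 − 341300 = 2419000 Btu/h.

2420000 Btu/h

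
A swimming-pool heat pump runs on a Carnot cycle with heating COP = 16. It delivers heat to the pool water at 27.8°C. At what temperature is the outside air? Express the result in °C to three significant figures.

COP_HP = T_H/(T_H − T_C) gives T_H − T_C = T_H/COP.
With T_H = 300.95 K, T_C = 300.95 × (1 − 1/16) = 282.14 K.
Converting, 282.14 K = 8.99°C.

8.99 °C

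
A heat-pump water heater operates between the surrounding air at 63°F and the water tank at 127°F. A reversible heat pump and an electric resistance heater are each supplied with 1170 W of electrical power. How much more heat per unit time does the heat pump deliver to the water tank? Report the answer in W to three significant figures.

9560 W

In absolute terms T_C = 290.37 K and T_H = 325.93 K, so ΔT = 35.56 K.
COP_Carnot = T_H/ΔT = 325.93/35.56 = 9.167.
The heat pump delivers Q̇_H = COP × Ẇ = 10730 W; the resistance heater delivers Ẇ = 1170 W.
Extra = (COP − 1)·Ẇ = 9555 W.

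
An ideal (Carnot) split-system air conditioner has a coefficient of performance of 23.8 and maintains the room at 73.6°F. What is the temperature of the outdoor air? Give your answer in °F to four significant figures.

96.01 °F

COP_R = T_C/(T_H − T_C) gives T_H − T_C = T_C/COP.
With T_C = 296.26 K, T_H = 296.26 × (1 + 1/23.8) = 308.71 K.
Converting, 308.71 K = 96.01°F.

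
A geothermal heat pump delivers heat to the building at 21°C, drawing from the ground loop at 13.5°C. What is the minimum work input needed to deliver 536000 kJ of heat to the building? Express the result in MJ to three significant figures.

In absolute terms T_C = 286.65 K and T_H = 294.15 K, so ΔT = 7.500 K.
The reversible limit is COP_HP = T_H/ΔT = 39.22, so W_min = Q_H/COP = Q_H·ΔT/T_H.
W_min = 536000 × 7.500/294.15 = 13670 kJ = 13.67 MJ.

13.7 MJ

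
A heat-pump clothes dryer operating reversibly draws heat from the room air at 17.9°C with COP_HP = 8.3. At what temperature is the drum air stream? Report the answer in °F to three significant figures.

COP_HP = T_H/(T_H − T_C) rearranges to T_H = COP·T_C/(COP − 1).
With T_C = 291.05 K, T_H = 8.3 × 291.05/7.300 = 330.92 K.
Converting, 330.92 K = 135.99°F.

136 °F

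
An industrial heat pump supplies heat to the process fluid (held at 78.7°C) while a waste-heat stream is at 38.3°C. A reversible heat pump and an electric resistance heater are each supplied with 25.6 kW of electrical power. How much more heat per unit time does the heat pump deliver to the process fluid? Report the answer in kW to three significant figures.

In absolute terms T_C = 311.45 K and T_H = 351.85 K, so ΔT = 40.40 K.
COP_Carnot = T_H/ΔT = 351.85/40.40 = 8.709.
The heat pump delivers Q̇_H = COP × Ẇ = 223.0 kW; the resistance heater delivers Ẇ = 25.60 kW.
Extra = (COP − 1)·Ẇ = 197.4 kW.

197 kW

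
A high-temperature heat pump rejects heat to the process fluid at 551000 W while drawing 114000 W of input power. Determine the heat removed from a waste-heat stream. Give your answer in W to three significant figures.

437000 W

For a cyclic device the first law requires Q̇_H = Q̇_C + Ẇ.
Q̇_C = Q̇_H − Ẇ = 437000 W.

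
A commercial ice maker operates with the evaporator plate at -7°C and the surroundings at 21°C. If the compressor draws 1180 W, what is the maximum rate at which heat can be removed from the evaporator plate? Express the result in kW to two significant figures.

11 kW

In absolute terms T_C = 266.15 K and T_H = 294.15 K, so ΔT = 28.00 K.
COP_Carnot = T_C/ΔT = 266.15/28.00 = 9.505.
Q̇_max = COP_Carnot × Ẇ = 9.505 × 1180 W = 11220 W = 11.22 kW.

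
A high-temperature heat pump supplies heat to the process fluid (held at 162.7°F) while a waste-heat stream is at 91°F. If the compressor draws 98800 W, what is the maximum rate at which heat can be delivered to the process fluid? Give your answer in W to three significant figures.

858000 W

In absolute terms T_C = 305.93 K and T_H = 345.76 K, so ΔT = 39.83 K.
COP_Carnot = T_H/ΔT = 345.76/39.83 = 8.680.
Q̇_max = COP_Carnot × Ẇ = 8.680 × 98800 W = 857600 W.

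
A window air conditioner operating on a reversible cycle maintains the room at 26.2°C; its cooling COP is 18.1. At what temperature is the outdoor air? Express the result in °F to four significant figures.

108.9 °F

COP_R = T_C/(T_H − T_C) gives T_H − T_C = T_C/COP.
With T_C = 299.35 K, T_H = 299.35 × (1 + 1/18.1) = 315.89 K.
Converting, 315.89 K = 108.93°F.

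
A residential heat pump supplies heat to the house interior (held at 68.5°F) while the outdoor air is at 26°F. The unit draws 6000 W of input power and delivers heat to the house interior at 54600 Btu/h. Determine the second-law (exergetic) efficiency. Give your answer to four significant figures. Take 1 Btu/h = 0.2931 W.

0.2146

Converting, Q̇_H = 54600 Btu/h = 16000 W, so COP_actual = Q̇_H/Ẇ = 16000/6000 = 2.667.
In absolute terms T_C = 269.82 K and T_H = 293.43 K, so ΔT = 23.61 K.
COP_Carnot = T_H/ΔT = 293.43/23.61 = 12.43.
η_II = COP_actual/COP_Carnot = 2.667/12.43 = 0.2146.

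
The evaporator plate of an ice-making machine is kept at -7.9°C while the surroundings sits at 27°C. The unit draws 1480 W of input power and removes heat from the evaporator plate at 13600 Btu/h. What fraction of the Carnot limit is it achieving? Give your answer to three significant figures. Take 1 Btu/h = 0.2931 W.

Converting, Q̇_C = 13600 Btu/h = 3986 W, so COP_actual = Q̇_C/Ẇ = 3986/1480 = 2.693.
In absolute terms T_C = 265.25 K and T_H = 300.15 K, so ΔT = 34.90 K.
COP_Carnot = T_C/ΔT = 265.25/34.90 = 7.600.
η_II = COP_actual/COP_Carnot = 2.693/7.600 = 0.3544.

0.354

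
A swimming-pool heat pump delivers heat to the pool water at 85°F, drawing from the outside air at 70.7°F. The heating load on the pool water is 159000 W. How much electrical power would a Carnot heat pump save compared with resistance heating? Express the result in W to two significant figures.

150000 W

In absolute terms T_C = 294.65 K and T_H = 302.59 K, so ΔT = 7.944 K.
COP_Carnot = T_H/ΔT = 302.59/7.944 = 38.09.
Resistance heating needs Ẇ_res = Q̇_H = 159000 W; the reversible heat pump needs only Ẇ_hp = Q̇_H/COP = 4174 W.
Saving = 159000 − 4174 = 154800 W.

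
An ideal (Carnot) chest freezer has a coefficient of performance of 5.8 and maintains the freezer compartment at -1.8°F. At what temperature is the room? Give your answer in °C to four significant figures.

25.08 °C

COP_R = T_C/(T_H − T_C) gives T_H − T_C = T_C/COP.
With T_C = 254.37 K, T_H = 254.37 × (1 + 1/5.8) = 298.23 K.
Converting, 298.23 K = 25.08°C.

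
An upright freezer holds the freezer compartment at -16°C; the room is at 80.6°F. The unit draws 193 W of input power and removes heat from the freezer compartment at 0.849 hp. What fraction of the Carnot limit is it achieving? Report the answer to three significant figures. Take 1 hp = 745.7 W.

0.549

Converting, Q̇_C = 0.8490 hp = 633.1 W, so COP_actual = Q̇_C/Ẇ = 633.1/193.0 = 3.280.
In absolute terms T_C = 257.15 K and T_H = 300.15 K, so ΔT = 43.00 K.
COP_Carnot = T_C/ΔT = 257.15/43.00 = 5.980.
η_II = COP_actual/COP_Carnot = 3.280/5.980 = 0.5485.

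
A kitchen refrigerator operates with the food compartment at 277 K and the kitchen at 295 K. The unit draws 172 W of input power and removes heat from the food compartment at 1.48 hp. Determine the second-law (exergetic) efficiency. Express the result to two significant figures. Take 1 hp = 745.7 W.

Converting, Q̇_C = 1.480 hp = 1104 W, so COP_actual = Q̇_C/Ẇ = 1104/172.0 = 6.416.
The reservoir spacing is ΔT = 295 − 277 = 18.00 K.
COP_Carnot = T_C/ΔT = 277.00/18.00 = 15.39.
η_II = COP_actual/COP_Carnot = 6.416/15.39 = 0.4170.

0.42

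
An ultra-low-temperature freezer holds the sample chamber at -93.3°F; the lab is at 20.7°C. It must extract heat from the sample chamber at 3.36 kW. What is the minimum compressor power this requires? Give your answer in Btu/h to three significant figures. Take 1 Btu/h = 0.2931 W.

In absolute terms T_C = 203.54 K and T_H = 293.85 K, so ΔT = 90.31 K.
COP_Carnot = T_C/ΔT = 203.54/90.31 = 2.254.
Ẇ_min = Q̇/COP_Carnot = 3.360/2.254 = 1.491 kW = 5086 Btu/h.

5090 Btu/h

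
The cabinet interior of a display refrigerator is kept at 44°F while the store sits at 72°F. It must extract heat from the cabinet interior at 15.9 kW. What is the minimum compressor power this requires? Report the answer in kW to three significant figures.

0.884 kW

In absolute terms T_C = 279.82 K and T_H = 295.37 K, so ΔT = 15.56 K.
COP_Carnot = T_C/ΔT = 279.82/15.56 = 17.99.
Ẇ_min = Q̇/COP_Carnot = 15.90/17.99 = 0.8839 kW.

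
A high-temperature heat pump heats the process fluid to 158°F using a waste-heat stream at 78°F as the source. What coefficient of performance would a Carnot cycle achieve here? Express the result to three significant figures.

In absolute terms T_C = 298.71 K and T_H = 343.15 K, so ΔT = 44.44 K.
For a reversible cycle, COP_Carnot = T_H/ΔT = 343.15/44.44 = 7.721.

7.72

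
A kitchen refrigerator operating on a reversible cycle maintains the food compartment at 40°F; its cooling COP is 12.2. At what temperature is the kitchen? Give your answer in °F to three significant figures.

81.0 °F

COP_R = T_C/(T_H − T_C) gives T_H − T_C = T_C/COP.
With T_C = 277.59 K, T_H = 277.59 × (1 + 1/12.2) = 300.35 K.
Converting, 300.35 K = 80.96°F.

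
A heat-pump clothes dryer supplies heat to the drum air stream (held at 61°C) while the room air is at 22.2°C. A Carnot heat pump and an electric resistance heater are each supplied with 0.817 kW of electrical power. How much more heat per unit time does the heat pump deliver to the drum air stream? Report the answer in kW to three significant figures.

In absolute terms T_C = 295.35 K and T_H = 334.15 K, so ΔT = 38.80 K.
COP_Carnot = T_H/ΔT = 334.15/38.80 = 8.612.
The heat pump delivers Q̇_H = COP × Ẇ = 7.036 kW; the resistance heater delivers Ẇ = 0.8170 kW.
Extra = (COP − 1)·Ẇ = 6.219 kW.

6.22 kW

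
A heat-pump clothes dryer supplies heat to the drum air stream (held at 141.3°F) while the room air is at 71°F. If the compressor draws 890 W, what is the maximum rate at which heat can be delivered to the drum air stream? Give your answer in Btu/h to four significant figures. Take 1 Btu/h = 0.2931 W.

25960 Btu/h

In absolute terms T_C = 294.82 K and T_H = 333.87 K, so ΔT = 39.06 K.
COP_Carnot = T_H/ΔT = 333.87/39.06 = 8.549.
Q̇_max = COP_Carnot × Ẇ = 8.549 × 890.0 W = 7608 W = 25960 Btu/h.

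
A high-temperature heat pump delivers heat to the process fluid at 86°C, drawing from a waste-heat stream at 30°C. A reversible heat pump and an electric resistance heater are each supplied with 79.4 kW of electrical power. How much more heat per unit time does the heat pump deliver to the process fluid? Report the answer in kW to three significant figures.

430 kW

In absolute terms T_C = 303.15 K and T_H = 359.15 K, so ΔT = 56.00 K.
COP_Carnot = T_H/ΔT = 359.15/56.00 = 6.413.
The heat pump delivers Q̇_H = COP × Ẇ = 509.2 kW; the resistance heater delivers Ẇ = 79.40 kW.
Extra = (COP − 1)·Ẇ = 429.8 kW.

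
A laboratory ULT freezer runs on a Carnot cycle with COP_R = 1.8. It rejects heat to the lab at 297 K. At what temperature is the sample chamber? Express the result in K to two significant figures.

For a Carnot refrigerator COP_R = T_C/(T_H − T_C), so T_C = COP·T_H/(1 + COP).
With T_H = 297.00 K, T_C = 1.8 × 297.00/2.800 = 190.93 K.

190 K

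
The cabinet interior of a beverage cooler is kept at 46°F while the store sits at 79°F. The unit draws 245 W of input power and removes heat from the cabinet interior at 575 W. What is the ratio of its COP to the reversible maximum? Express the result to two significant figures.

0.15

COP_actual = Q̇_C/Ẇ = 575.0/245.0 = 2.347.
In absolute terms T_C = 280.93 K and T_H = 299.26 K, so ΔT = 18.33 K.
COP_Carnot = T_C/ΔT = 280.93/18.33 = 15.32.
η_II = COP_actual/COP_Carnot = 2.347/15.32 = 0.1532.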